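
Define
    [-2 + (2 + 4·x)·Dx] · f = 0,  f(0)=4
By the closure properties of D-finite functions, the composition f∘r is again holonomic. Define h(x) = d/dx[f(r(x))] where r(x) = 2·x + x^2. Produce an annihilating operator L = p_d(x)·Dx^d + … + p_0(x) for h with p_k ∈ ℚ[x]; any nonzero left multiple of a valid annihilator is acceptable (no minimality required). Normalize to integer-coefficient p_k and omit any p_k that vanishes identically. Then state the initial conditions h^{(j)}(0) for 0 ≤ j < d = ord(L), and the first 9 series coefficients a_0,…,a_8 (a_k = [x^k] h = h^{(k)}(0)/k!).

f: a_k = 4, 4, -2, 2, -5/2, 7/2, -21/4, 33/4, -429/32, …
Substitute x→r, Dx→(1/r')Dx; clear ⇒ L₀.
h=h₀': d/dx-closure on L₀ ⇒ L.
L = -1 + (-1 - 5·x - 6·x^2 - 2·x^3)·Dx  (order 1).
h: a_k = 8, -8, 24, -72, 220, -684, 2156, -6868, 22059, …
ICs: h(0) = 8.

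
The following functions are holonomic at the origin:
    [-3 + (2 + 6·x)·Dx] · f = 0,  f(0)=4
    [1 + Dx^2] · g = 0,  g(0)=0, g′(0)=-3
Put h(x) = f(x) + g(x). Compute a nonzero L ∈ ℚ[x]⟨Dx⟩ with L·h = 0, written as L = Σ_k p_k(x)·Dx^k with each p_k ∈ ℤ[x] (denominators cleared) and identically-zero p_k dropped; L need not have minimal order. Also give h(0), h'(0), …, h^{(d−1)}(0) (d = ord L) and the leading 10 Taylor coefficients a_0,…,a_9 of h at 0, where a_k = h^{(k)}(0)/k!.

L = (-93 - 72·x - 108·x^2) + (-10 + 18·x + 216·x^2 + 216·x^3)·Dx + (-93 - 72·x - 108·x^2)·Dx^2 + (-10 + 18·x + 216·x^2 + 216·x^3)·Dx^3  (order 3).
h: a_k = 4, 3, -9/2, 29/4, -405/32, 8497/320, -15309/256, 7577987/53760, -2814669/8192, 13299310897/15482880, …
ICs: h(0) = 4, h′(0) = 3, h′′(0) = -9.

f: a_k = 4, 6, -9/2, 27/4, -405/32, 1701/64, -15309/256, 72171/512, -2814669/8192, 14073345/16384, …
g: a_k = 0, -3, 0, 1/2, 0, -1/40, 0, 1/1680, 0, -1/120960, …
L₀ := lclm(L_f,L_g); ord L₀ ≤ 1+2.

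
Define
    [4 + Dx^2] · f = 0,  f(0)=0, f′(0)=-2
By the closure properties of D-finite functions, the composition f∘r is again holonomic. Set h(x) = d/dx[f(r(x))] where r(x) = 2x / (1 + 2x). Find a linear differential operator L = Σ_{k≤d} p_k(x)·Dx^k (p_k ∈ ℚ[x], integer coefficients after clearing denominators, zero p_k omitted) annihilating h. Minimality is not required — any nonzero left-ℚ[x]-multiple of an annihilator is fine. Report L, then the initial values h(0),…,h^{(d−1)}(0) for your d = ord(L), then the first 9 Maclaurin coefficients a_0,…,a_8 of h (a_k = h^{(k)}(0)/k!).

f: a_k = 0, -2, 0, 4/3, 0, -4/15, 0, 8/315, 0, …
h₀=f(r): pull back L_f along r ⇒ L₀.
Differentiate: ansatz ord ≤ ord L₀ ⇒ L.
L = (40 + 96·x + 96·x^2) + (12 + 72·x + 144·x^2 + 96·x^3)·Dx + (1 + 8·x + 24·x^2 + 32·x^3 + 16·x^4)·Dx^2  (order 2).
h: a_k = -4, 16, -16, -128, 2752/3, -3840, 565504/45, -1552384/45, 25222144/315, …
ICs: h(0) = -4, h′(0) = 16.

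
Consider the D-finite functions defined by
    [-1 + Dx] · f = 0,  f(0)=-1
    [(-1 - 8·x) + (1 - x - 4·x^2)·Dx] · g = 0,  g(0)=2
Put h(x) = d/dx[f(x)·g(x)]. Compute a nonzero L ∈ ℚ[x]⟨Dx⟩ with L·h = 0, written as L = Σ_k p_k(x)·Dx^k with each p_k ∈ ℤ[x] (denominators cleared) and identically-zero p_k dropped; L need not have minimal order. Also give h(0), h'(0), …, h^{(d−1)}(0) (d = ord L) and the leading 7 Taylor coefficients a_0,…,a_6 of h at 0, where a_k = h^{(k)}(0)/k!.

L = (13 + 36·x + 65·x^2 - 56·x^3 + 16·x^4) + (-2 - 5·x + 19·x^2 + 24·x^3 - 16·x^4)·Dx  (order 1).
h: a_k = -4, -26, -88, -977/3, -5963/6, -188797/60, -831287/90, …
ICs: h(0) = -4.

f: a_k = -1, -1, -1/2, -1/6, -1/24, -1/120, -1/720, …
g: a_k = 2, 2, 10, 18, 58, 130, 362, …
Product ⇒ symmetric product L₀, ord ≤ 1.
Derive L from L₀ (diff closure).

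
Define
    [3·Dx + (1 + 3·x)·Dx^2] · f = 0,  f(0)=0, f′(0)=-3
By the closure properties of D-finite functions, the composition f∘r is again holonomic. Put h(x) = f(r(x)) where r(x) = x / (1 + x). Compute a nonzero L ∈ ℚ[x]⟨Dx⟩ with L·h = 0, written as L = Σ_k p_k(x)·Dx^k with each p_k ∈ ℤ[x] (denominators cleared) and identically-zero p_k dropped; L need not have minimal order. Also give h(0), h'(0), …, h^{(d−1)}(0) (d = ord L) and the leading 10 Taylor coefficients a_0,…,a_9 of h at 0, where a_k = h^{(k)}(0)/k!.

f: a_k = 0, -3, 9/2, -9, 81/4, -243/5, 243/2, -2187/7, 6561/8, -2187, …
h₀=f(r): pull back L_f along r ⇒ L₀.
L = (5 + 8·x)·Dx + (1 + 5·x + 4·x^2)·Dx^2  (order 2).
h: a_k = 0, -3, 15/2, -21, 255/4, -1023/5, 1365/2, -16383/7, 65535/8, -29127, …
ICs: h(0) = 0, h′(0) = -3.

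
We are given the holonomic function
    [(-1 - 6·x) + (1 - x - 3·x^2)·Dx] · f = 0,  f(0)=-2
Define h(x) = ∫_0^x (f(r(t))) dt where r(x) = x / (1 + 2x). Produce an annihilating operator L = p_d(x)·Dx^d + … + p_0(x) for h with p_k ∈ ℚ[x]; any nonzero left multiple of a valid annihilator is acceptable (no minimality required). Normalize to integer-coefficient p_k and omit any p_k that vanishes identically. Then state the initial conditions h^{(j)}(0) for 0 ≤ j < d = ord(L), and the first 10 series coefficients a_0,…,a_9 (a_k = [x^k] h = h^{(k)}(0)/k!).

f: a_k = -2, -2, -8, -14, -38, -80, -194, -434, -1016, -2318, …
Substitute x→r, Dx→(1/r')Dx; clear ⇒ L₀.
∫: right-multiply L₀ by Dx.
L = (1 + 8·x)·Dx + (-1 - 5·x - 5·x^2 + 2·x^3)·Dx^2  (order 2).
h: a_k = 0, -2, -1, -4/3, 5/2, -34/5, 56/3, -370/7, 611/4, -4036/9, …
ICs: h(0) = 0, h′(0) = -2.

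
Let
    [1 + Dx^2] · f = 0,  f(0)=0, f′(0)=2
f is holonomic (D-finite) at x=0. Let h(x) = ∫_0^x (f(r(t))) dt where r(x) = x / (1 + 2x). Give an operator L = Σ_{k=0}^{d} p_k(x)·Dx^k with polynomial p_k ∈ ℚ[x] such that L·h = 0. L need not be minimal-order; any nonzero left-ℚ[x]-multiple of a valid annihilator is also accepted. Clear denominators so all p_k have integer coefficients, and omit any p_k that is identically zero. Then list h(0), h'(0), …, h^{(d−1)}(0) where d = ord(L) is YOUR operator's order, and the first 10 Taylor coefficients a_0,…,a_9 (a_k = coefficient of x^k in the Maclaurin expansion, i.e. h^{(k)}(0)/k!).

L = Dx + (4 + 24·x + 48·x^2 + 32·x^3)·Dx^2 + (1 + 8·x + 24·x^2 + 32·x^3 + 16·x^4)·Dx^3  (order 3).
h: a_k = 0, 0, 1, -4/3, 23/12, -14/5, 1441/360, -75/14, 123479/20160, -6599/1620, …
ICs: h(0) = 0, h′(0) = 0, h′′(0) = 2.

f: a_k = 0, 2, 0, -1/3, 0, 1/60, 0, -1/2520, 0, 1/181440, …
f∘r: x↦r, Dx↦Dx/r' in L_f ⇒ L₀.
h=∫h₀ ⇒ L = L₀·Dx.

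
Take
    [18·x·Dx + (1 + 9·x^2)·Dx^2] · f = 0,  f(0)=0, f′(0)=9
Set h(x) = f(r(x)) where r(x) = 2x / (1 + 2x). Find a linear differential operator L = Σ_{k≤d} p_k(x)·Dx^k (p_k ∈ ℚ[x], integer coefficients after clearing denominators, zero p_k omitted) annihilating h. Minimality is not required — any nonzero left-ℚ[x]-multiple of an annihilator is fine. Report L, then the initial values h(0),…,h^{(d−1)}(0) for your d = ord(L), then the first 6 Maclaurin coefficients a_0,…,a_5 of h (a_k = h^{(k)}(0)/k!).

L = (4 + 80·x)·Dx + (1 + 4·x + 40·x^2)·Dx^2  (order 2).
h: a_k = 0, 18, -36, -144, 1152, -1152/5, …
ICs: h(0) = 0, h′(0) = 18.

f: a_k = 0, 9, 0, -27, 0, 729/5, …
f∘r: x↦r, Dx↦Dx/r' in L_f ⇒ L₀.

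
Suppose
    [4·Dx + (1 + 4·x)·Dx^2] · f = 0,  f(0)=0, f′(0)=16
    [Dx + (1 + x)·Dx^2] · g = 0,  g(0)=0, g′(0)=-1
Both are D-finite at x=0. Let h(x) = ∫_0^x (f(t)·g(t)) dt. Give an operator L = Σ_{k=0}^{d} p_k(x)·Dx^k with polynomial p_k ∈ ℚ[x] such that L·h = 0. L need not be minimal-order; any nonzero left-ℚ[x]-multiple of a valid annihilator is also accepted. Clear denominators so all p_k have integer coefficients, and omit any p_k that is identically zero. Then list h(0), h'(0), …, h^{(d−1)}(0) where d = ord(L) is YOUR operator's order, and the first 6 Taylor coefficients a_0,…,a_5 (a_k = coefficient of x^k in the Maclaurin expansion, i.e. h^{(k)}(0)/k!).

L = (136 + 320·x + 256·x^2)·Dx^2 + (290 + 1464·x + 2400·x^2 + 1280·x^3)·Dx^3 + (92 + 740·x + 1992·x^2 + 2240·x^3 + 896·x^4)·Dx^4 + (5 + 58·x + 245·x^2 + 464·x^3 + 400·x^4 + 128·x^5)·Dx^5  (order 5).
h: a_k = 0, 0, 0, -16/3, 10, -64/3, …
ICs: h(0) = 0, h′(0) = 0, h′′(0) = 0, h′′′(0) = -32, h′′′′(0) = 240.

f: a_k = 0, 16, -32, 256/3, -256, 4096/5, …
g: a_k = 0, -1, 1/2, -1/3, 1/4, -1/5, …
Sym-product of L_f,L_g gives L₀ (≤ ord 4).
Integrate: L := L₀·Dx.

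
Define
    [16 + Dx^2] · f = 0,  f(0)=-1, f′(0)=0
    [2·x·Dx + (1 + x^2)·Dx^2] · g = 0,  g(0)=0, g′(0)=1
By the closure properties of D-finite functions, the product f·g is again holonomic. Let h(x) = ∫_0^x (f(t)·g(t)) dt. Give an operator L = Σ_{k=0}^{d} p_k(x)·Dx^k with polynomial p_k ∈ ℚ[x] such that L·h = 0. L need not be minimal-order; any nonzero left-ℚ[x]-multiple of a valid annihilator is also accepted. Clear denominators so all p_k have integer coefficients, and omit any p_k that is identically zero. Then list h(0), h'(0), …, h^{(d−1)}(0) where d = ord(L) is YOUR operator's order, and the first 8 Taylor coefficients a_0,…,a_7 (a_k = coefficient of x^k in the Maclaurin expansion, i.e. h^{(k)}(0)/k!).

L = (5440 + 19136·x^2 + 25856·x^4 + 16384·x^6 + 4096·x^8)·Dx + (1152·x + 3200·x^3 + 3072·x^5 + 1024·x^7)·Dx^2 + (612 + 2252·x^2 + 3168·x^4 + 2048·x^6 + 512·x^8)·Dx^3 + (72·x + 200·x^3 + 192·x^5 + 64·x^7)·Dx^4 + (17 + 66·x^2 + 97·x^4 + 64·x^6 + 16·x^8)·Dx^5  (order 5).
h: a_k = 0, 0, -1/2, 0, 25/12, 0, -203/90, 0, …
ICs: h(0) = 0, h′(0) = 0, h′′(0) = -1, h′′′(0) = 0, h′′′′(0) = 50.

f: a_k = -1, 0, 8, 0, -32/3, 0, 256/45, 0, …
g: a_k = 0, 1, 0, -1/3, 0, 1/5, 0, -1/7, …
L₀ := L_f ⊗_s L_g (sym. prod.), ord ≤ 4.
h=∫₀ˣh₀: take L = L₀·Dx.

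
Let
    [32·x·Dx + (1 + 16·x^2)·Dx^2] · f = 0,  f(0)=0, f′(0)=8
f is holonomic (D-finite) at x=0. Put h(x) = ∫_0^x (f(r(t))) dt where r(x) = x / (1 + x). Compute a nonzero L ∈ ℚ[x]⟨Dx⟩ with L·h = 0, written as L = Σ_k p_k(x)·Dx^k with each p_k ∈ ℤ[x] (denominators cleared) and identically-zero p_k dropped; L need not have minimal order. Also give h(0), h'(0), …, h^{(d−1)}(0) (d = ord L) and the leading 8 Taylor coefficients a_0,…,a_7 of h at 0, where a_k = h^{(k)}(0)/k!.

L = (2 + 34·x)·Dx^2 + (1 + 2·x + 17·x^2)·Dx^3  (order 3).
h: a_k = 0, 0, 4, -8/3, -26/3, 24, 404/15, -4888/21, …
ICs: h(0) = 0, h′(0) = 0, h′′(0) = 8.

f: a_k = 0, 8, 0, -128/3, 0, 2048/5, 0, -32768/7, …
Substitute x→r, Dx→(1/r')Dx; clear ⇒ L₀.
Integrate: L := L₀·Dx.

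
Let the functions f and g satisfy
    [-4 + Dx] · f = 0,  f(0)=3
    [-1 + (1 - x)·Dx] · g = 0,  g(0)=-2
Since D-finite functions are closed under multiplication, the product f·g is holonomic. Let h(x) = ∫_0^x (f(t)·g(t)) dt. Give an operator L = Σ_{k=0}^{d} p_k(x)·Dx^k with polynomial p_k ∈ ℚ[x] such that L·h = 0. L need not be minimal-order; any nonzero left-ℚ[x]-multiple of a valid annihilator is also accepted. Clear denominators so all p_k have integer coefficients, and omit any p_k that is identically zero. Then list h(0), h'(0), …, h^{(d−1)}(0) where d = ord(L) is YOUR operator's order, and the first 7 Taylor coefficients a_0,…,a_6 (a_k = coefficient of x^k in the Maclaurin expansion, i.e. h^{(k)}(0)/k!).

f: a_k = 3, 12, 24, 32, 32, 128/5, 256/15, …
g: a_k = -2, -2, -2, -2, -2, -2, -2, …
Product ⇒ symmetric product L₀, ord ≤ 1.
h=∫₀ˣh₀: take L = L₀·Dx.
L = (5 - 4·x)·Dx + (-1 + x)·Dx^2  (order 2).
h: a_k = 0, -6, -15, -26, -71/2, -206/5, -643/15, …
ICs: h(0) = 0, h′(0) = -6.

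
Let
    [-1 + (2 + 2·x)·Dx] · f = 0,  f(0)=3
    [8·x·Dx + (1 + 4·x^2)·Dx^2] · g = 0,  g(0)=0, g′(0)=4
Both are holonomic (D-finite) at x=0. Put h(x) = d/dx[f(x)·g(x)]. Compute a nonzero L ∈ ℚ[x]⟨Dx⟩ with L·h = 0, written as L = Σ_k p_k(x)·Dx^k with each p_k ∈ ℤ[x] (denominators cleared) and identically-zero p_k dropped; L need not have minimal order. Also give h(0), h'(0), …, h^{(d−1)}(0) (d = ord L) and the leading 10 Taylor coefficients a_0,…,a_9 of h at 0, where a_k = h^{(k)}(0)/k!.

f: a_k = 3, 3/2, -3/8, 3/16, -15/128, 21/256, -63/1024, 99/2048, -1287/32768, 2145/65536, …
g: a_k = 0, 4, 0, -16/3, 0, 64/5, 0, -256/7, 0, 1024/9, …
h₀=f·g: eliminate ⇒ L₀, order ≤ 1·2.
h=h₀': d/dx-closure on L₀ ⇒ L.
L = (29 + 160·x - 280·x^2 - 384·x^3 - 48·x^4) + (76 + 300·x - 288·x^2 - 1664·x^3 - 1344·x^4 - 192·x^5)·Dx + (12 - 40·x - 84·x^2 - 256·x^3 - 544·x^4 - 384·x^5 - 64·x^6)·Dx^2  (order 2).
h: a_k = 12, 12, -105/2, -29, 6389/32, 17787/160, -1022653/1280, -944407/2240, 182552775/57344, 283392841/172032, …
ICs: h(0) = 12, h′(0) = 12.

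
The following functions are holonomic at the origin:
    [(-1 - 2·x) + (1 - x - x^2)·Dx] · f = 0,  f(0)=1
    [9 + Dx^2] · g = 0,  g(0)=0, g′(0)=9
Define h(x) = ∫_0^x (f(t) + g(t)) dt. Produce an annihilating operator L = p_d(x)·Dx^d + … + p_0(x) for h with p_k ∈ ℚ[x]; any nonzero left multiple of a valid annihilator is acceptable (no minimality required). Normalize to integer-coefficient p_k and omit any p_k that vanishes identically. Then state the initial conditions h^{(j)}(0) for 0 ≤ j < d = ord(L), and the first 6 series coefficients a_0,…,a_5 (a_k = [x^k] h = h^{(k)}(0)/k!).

L = (243 + 432·x - 81·x^2 + 216·x^3 + 405·x^4 + 162·x^5)·Dx + (-117 + 225·x + 36·x^2 - 297·x^3 + 54·x^4 + 243·x^5 + 81·x^6)·Dx^2 + (27 + 48·x - 9·x^2 + 24·x^3 + 45·x^4 + 18·x^5)·Dx^3 + (-13 + 25·x + 4·x^2 - 33·x^3 + 6·x^4 + 27·x^5 + 9·x^6)·Dx^4  (order 4).
h: a_k = 0, 1, 5, 2/3, -21/8, 1, …
ICs: h(0) = 0, h′(0) = 1, h′′(0) = 10, h′′′(0) = 4.

f: a_k = 1, 1, 2, 3, 5, 8, …
g: a_k = 0, 9, 0, -27/2, 0, 243/40, …
f+g: L₀ = lclm(L_f,L_g), ord ≤ 1+2.
h=∫h₀ ⇒ L = L₀·Dx.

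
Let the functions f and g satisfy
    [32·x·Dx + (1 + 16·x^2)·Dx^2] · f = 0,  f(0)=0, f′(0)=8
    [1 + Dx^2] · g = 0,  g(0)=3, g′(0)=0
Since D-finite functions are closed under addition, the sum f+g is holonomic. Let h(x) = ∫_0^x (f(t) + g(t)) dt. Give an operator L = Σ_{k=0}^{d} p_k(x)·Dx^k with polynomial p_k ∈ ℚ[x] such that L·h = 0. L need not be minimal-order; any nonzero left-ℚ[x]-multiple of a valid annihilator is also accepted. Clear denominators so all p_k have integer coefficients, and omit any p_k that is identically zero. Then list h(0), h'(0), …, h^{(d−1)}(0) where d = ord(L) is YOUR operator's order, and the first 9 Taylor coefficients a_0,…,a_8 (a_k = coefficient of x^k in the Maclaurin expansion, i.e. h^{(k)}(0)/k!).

f: a_k = 0, 8, 0, -128/3, 0, 2048/5, 0, -32768/7, 0, …
g: a_k = 3, 0, -3/2, 0, 1/8, 0, -1/240, 0, 1/13440, …
h₀=f+g: left-lcm gives L₀, ord ≤ 4.
h=∫₀ˣh₀: take L = L₀·Dx.
L = (-6112·x + 99328·x^3 + 8192·x^5)·Dx^2 + (-31 + 1072·x^2 + 25344·x^4 + 4096·x^6)·Dx^3 + (-6112·x + 99328·x^3 + 8192·x^5)·Dx^4 + (-31 + 1072·x^2 + 25344·x^4 + 4096·x^6)·Dx^5  (order 5).
h: a_k = 0, 3, 4, -1/2, -32/3, 1/40, 1024/15, -1/1680, -4096/7, …
ICs: h(0) = 0, h′(0) = 3, h′′(0) = 8, h′′′(0) = -3, h′′′′(0) = -256.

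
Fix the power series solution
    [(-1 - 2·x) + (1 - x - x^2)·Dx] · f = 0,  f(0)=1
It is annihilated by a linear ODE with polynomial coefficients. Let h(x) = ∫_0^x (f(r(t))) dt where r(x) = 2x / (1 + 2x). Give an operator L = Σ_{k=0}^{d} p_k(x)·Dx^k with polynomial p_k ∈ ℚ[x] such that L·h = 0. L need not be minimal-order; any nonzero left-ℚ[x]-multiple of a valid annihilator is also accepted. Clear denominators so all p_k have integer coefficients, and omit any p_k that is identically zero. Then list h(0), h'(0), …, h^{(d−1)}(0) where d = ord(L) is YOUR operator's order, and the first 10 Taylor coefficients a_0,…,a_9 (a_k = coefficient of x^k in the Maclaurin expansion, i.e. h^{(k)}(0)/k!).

L = (2 + 12·x)·Dx + (-1 - 4·x + 8·x^3)·Dx^2  (order 2).
h: a_k = 0, 1, 1, 4/3, 0, 16/5, -16/3, 128/7, -48, 1280/9, …
ICs: h(0) = 0, h′(0) = 1.

f: a_k = 1, 1, 2, 3, 5, 8, 13, 21, 34, 55, …
f∘r: x↦r, Dx↦Dx/r' in L_f ⇒ L₀.
h=∫₀ˣh₀: take L = L₀·Dx.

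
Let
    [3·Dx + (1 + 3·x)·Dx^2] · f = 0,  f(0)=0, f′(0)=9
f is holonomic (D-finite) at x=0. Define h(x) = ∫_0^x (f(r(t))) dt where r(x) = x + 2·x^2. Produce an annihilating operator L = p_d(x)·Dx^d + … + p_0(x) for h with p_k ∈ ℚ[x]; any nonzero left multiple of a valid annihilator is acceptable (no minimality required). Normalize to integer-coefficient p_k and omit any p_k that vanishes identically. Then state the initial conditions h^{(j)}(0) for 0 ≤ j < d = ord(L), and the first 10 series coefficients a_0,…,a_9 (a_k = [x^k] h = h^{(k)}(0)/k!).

L = (-1 + 12·x + 24·x^2)·Dx^2 + (1 + 7·x + 18·x^2 + 24·x^3)·Dx^3  (order 3).
h: a_k = 0, 0, 9/2, 3/2, -27/4, 189/20, -27/10, -297/14, 3159/56, -459/8, …
ICs: h(0) = 0, h′(0) = 0, h′′(0) = 9.

f: a_k = 0, 9, -27/2, 27, -243/4, 729/5, -729/2, 6561/7, -19683/8, 6561, …
L₀ from L_f via x↦r, Dx↦r'^{-1}Dx.
h=∫h₀ ⇒ L = L₀·Dx.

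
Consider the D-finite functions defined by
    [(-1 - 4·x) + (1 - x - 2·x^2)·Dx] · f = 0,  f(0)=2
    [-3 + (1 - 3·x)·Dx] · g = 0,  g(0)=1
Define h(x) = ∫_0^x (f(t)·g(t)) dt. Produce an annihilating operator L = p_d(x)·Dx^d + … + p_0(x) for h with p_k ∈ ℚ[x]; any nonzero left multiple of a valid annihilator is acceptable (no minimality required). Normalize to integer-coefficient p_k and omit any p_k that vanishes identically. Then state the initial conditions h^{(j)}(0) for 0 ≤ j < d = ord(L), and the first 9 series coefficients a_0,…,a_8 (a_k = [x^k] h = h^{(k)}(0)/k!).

L = (-4 + 2·x + 18·x^2)·Dx + (1 - 4·x + x^2 + 6·x^3)·Dx^2  (order 2).
h: a_k = 0, 2, 4, 10, 25, 322/5, 168, 3110/7, 2375/2, …
ICs: h(0) = 0, h′(0) = 2.

f: a_k = 2, 2, 6, 10, 22, 42, 86, 170, 342, …
g: a_k = 1, 3, 9, 27, 81, 243, 729, 2187, 6561, …
f·g: L₀ = L_f ⊗_s L_g, ord ≤ 1·1.
∫: right-multiply L₀ by Dx.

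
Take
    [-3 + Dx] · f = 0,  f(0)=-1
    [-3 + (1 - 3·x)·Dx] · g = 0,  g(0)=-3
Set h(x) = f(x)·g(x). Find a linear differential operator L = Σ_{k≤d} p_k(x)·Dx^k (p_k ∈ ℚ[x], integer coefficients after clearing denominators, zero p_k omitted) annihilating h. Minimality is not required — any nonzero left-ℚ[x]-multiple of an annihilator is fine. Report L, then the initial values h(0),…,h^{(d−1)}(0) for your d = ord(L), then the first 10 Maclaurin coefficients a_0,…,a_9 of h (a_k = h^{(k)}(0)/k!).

f: a_k = -1, -3, -9/2, -9/2, -27/8, -81/40, -81/80, -243/560, -729/4480, -243/4480, …
g: a_k = -3, -9, -27, -81, -243, -729, -2187, -6561, -19683, -59049, …
f·g: L₀ = L_f ⊗_s L_g, ord ≤ 1·1.
L = (6 - 9·x) + (-1 + 3·x)·Dx  (order 1).
h: a_k = 3, 18, 135/2, 216, 5265/8, 39609/20, 475551/80, 499365/28, 239697387/4480, 71909289/448, …
ICs: h(0) = 3.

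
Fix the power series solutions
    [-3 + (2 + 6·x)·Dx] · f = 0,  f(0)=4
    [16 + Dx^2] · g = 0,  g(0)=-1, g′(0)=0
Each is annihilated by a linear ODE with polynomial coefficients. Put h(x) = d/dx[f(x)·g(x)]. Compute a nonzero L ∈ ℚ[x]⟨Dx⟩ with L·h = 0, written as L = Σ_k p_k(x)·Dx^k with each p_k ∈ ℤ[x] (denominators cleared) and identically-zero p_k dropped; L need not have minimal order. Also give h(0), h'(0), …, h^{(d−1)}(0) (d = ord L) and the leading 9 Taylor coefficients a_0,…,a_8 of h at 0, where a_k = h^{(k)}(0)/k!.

L = (9613 + 83712·x + 273024·x^2 + 442368·x^3 + 331776·x^4) + (-444 - 5940·x - 20736·x^2 - 20736·x^3)·Dx + (364 + 3720·x + 14796·x^2 + 27648·x^3 + 20736·x^4)·Dx^2  (order 2).
h: a_k = -6, 73, 495/4, -6337/24, -11705/64, 337609/1920, 1817053/7680, -82369729/322560, 71482821/573440, …
ICs: h(0) = -6, h′(0) = 73.

f: a_k = 4, 6, -9/2, 27/4, -405/32, 1701/64, -15309/256, 72171/512, -2814669/8192, …
g: a_k = -1, 0, 8, 0, -32/3, 0, 256/45, 0, -512/315, …
Sym-product of L_f,L_g gives L₀ (≤ ord 2).
Derive L from L₀ (diff closure).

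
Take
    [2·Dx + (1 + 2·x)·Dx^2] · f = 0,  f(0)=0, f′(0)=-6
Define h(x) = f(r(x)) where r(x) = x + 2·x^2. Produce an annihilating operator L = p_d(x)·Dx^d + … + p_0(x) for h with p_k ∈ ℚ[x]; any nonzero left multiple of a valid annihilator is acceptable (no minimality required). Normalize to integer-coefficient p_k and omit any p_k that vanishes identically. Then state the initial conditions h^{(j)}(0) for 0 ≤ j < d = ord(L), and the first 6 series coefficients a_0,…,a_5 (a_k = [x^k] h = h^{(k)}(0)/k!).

f: a_k = 0, -6, 6, -8, 12, -96/5, …
Substitute x→r, Dx→(1/r')Dx; clear ⇒ L₀.
L = (-2 + 8·x + 16·x^2)·Dx + (1 + 6·x + 12·x^2 + 16·x^3)·Dx^2  (order 2).
h: a_k = 0, -6, -6, 16, -12, -96/5, …
ICs: h(0) = 0, h′(0) = -6.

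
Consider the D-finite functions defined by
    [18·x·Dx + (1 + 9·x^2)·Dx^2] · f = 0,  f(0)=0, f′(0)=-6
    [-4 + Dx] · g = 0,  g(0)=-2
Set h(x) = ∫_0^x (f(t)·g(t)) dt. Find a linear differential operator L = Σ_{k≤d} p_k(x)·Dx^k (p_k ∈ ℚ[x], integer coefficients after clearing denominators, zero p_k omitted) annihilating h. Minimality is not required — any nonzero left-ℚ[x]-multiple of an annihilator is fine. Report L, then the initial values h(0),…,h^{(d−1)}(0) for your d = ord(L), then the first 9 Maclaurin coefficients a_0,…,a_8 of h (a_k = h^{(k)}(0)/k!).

L = (16 - 72·x + 144·x^2)·Dx + (-8 + 18·x - 72·x^2)·Dx^2 + (1 + 9·x^2)·Dx^3  (order 3).
h: a_k = 0, 0, 6, 16, 15, -16/5, 86/15, 496/7, -269/210, …
ICs: h(0) = 0, h′(0) = 0, h′′(0) = 12.

f: a_k = 0, -6, 0, 18, 0, -486/5, 0, 4374/7, 0, …
g: a_k = -2, -8, -16, -64/3, -64/3, -256/15, -512/45, -2048/315, -1024/315, …
L₀ := L_f ⊗_s L_g (sym. prod.), ord ≤ 2.
h=∫h₀ ⇒ L = L₀·Dx.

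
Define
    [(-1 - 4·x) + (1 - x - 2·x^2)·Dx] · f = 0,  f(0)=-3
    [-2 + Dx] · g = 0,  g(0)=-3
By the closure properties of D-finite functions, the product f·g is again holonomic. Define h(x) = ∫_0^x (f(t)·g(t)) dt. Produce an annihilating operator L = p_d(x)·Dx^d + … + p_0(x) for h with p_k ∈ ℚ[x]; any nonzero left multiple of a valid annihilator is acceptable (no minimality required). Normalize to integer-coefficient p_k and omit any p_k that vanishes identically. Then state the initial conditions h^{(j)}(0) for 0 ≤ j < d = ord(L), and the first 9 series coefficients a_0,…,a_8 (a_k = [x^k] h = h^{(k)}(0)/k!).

L = (3 + 2·x - 4·x^2)·Dx + (-1 + x + 2·x^2)·Dx^2  (order 2).
h: a_k = 0, 9, 27/2, 21, 129/4, 261/5, 869/10, 5221/35, 73053/280, …
ICs: h(0) = 0, h′(0) = 9.

f: a_k = -3, -3, -9, -15, -33, -63, -129, -255, -513, …
g: a_k = -3, -6, -6, -4, -2, -4/5, -4/15, -8/105, -2/105, …
f·g: L₀ = L_f ⊗_s L_g, ord ≤ 1·1.
h=∫₀ˣh₀: take L = L₀·Dx.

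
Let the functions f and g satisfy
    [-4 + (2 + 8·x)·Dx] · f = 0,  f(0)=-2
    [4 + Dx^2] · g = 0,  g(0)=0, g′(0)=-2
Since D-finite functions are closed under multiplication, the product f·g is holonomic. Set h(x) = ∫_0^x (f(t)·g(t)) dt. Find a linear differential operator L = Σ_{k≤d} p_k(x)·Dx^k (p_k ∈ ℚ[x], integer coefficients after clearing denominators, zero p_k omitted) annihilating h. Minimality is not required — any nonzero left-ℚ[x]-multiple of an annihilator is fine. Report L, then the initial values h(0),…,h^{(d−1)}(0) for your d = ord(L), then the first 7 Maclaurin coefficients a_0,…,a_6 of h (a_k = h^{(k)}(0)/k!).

L = (16 + 32·x + 64·x^2)·Dx + (-4 - 16·x)·Dx^2 + (1 + 8·x + 16·x^2)·Dx^3  (order 3).
h: a_k = 0, 0, 2, 8/3, -8/3, 32/15, -256/45, …
ICs: h(0) = 0, h′(0) = 0, h′′(0) = 4.

f: a_k = -2, -4, 4, -8, 20, -56, 168, …
g: a_k = 0, -2, 0, 4/3, 0, -4/15, 0, …
L₀ := L_f ⊗_s L_g (sym. prod.), ord ≤ 2.
Integrate: L := L₀·Dx.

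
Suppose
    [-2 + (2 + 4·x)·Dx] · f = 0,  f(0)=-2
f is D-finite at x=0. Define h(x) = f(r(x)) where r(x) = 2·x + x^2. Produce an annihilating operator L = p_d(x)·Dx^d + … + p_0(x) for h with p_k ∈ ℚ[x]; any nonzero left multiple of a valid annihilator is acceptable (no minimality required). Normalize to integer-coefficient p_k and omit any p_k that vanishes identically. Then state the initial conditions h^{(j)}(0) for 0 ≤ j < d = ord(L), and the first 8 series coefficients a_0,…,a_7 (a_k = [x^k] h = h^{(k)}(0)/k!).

L = (-2 - 2·x) + (1 + 4·x + 2·x^2)·Dx  (order 1).
h: a_k = -2, -4, 2, -4, 9, -22, 57, -154, …
ICs: h(0) = -2.

f: a_k = -2, -2, 1, -1, 5/4, -7/4, 21/8, -33/8, …
Change of var in L_f (x↦r) gives L₀.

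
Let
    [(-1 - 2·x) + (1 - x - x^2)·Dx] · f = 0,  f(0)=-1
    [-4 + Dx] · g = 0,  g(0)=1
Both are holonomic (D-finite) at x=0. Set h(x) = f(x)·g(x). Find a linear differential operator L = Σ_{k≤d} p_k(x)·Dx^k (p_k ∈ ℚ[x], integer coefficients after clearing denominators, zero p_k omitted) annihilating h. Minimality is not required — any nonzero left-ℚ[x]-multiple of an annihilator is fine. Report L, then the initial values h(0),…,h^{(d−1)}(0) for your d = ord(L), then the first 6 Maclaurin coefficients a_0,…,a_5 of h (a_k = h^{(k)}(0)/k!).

L = (5 - 2·x - 4·x^2) + (-1 + x + x^2)·Dx  (order 1).
h: a_k = -1, -5, -14, -89/3, -163/3, -1388/15, …
ICs: h(0) = -1.

f: a_k = -1, -1, -2, -3, -5, -8, …
g: a_k = 1, 4, 8, 32/3, 32/3, 128/15, …
h₀=f·g: eliminate ⇒ L₀, order ≤ 1·1.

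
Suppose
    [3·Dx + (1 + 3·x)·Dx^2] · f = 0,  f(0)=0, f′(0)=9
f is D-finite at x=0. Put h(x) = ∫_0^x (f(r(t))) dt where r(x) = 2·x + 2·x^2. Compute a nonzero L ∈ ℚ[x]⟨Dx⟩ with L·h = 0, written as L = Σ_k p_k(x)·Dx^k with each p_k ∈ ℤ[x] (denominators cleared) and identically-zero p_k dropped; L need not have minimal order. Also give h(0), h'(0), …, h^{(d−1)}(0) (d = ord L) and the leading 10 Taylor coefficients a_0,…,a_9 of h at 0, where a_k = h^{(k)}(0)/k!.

f: a_k = 0, 9, -27/2, 27, -243/4, 729/5, -729/2, 6561/7, -19683/8, 6561, …
h₀=f(r): pull back L_f along r ⇒ L₀.
Integrate: L := L₀·Dx.
L = (4 + 12·x + 12·x^2)·Dx^2 + (1 + 8·x + 18·x^2 + 12·x^3)·Dx^3  (order 3).
h: a_k = 0, 0, 9, -12, 27, -378/5, 1188/5, -5616/7, 19926/7, -10476, …
ICs: h(0) = 0, h′(0) = 0, h′′(0) = 18.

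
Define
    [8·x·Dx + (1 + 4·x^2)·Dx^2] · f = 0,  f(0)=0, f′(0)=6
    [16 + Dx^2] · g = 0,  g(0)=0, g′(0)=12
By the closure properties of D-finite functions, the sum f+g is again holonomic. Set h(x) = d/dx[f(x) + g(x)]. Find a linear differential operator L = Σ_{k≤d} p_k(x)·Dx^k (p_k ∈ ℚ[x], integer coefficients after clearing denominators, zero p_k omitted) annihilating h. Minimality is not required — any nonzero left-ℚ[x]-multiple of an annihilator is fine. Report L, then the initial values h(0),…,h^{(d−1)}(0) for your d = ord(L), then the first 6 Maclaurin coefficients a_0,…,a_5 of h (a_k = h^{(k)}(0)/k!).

L = (-512·x + 5120·x^3 + 4096·x^5) + (16 + 512·x^2 + 2304·x^4 + 2048·x^6)·Dx + (-32·x + 320·x^3 + 256·x^5)·Dx^2 + (1 + 32·x^2 + 144·x^4 + 128·x^6)·Dx^3  (order 3).
h: a_k = 18, 0, -120, 0, 224, 0, …
ICs: h(0) = 18, h′(0) = 0, h′′(0) = -240.

f: a_k = 0, 6, 0, -8, 0, 96/5, …
g: a_k = 0, 12, 0, -32, 0, 128/5, …
h₀=f+g: left-lcm gives L₀, ord ≤ 4.
Derive L from L₀ (diff closure).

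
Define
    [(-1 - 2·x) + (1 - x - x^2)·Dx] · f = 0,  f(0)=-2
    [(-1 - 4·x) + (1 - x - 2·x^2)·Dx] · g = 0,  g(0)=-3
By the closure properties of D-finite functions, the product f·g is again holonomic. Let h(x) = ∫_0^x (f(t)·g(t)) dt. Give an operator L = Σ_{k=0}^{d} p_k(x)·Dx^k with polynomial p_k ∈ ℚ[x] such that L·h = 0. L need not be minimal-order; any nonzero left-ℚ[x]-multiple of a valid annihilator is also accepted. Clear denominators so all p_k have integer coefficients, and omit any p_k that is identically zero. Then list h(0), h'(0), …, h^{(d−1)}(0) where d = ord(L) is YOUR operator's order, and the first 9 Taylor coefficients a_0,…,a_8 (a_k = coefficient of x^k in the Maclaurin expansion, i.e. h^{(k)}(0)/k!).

f: a_k = -2, -2, -4, -6, -10, -16, -26, -42, -68, …
g: a_k = -3, -3, -9, -15, -33, -63, -129, -255, -513, …
Sym-product of L_f,L_g gives L₀ (≤ ord 1).
∫: right-multiply L₀ by Dx.
L = (-2 - 4·x + 9·x^2 + 8·x^3)·Dx + (1 - 2·x - 2·x^2 + 3·x^3 + 2·x^4)·Dx^2  (order 2).
h: a_k = 0, 6, 6, 12, 39/2, 36, 64, 822/7, 429/2, …
ICs: h(0) = 0, h′(0) = 6.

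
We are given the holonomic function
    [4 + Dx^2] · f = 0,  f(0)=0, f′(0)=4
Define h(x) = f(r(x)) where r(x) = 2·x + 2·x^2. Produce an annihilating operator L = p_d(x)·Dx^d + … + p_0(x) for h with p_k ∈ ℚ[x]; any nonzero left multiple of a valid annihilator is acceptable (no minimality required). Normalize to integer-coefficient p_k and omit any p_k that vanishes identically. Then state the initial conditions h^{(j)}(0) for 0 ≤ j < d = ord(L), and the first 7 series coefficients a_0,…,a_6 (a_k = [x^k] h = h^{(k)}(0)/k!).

f: a_k = 0, 4, 0, -8/3, 0, 8/15, 0, …
L₀ from L_f via x↦r, Dx↦r'^{-1}Dx.
L = (16 + 96·x + 192·x^2 + 128·x^3) - 2·Dx + (1 + 2·x)·Dx^2  (order 2).
h: a_k = 0, 8, 8, -64/3, -64, -704/15, 64, …
ICs: h(0) = 0, h′(0) = 8.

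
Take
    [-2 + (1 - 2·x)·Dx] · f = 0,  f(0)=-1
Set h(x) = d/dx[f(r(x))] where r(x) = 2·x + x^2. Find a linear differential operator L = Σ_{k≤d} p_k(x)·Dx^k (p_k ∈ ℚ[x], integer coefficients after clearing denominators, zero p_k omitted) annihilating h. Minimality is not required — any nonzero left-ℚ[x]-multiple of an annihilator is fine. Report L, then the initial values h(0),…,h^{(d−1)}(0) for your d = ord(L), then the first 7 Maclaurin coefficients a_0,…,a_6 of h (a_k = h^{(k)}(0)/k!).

L = (9 + 12·x + 6·x^2) + (-1 + 3·x + 6·x^2 + 2·x^3)·Dx  (order 1).
h: a_k = -4, -36, -240, -1424, -7920, -42288, -219520, …
ICs: h(0) = -4.

f: a_k = -1, -2, -4, -8, -16, -32, -64, …
Substitute x→r, Dx→(1/r')Dx; clear ⇒ L₀.
h=h₀': d/dx-closure on L₀ ⇒ L.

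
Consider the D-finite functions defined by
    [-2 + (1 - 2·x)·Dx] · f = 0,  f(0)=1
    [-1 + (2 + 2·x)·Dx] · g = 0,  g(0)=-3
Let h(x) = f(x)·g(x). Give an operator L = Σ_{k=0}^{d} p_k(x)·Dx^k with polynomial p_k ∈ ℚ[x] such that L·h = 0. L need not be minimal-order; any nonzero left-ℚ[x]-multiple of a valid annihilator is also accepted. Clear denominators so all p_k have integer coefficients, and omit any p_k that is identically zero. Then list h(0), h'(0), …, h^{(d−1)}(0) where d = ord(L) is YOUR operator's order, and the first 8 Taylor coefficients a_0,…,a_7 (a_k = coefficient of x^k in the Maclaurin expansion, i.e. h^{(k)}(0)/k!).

f: a_k = 1, 2, 4, 8, 16, 32, 64, 128, …
g: a_k = -3, -3/2, 3/8, -3/16, 15/128, -21/256, 63/1024, -99/2048, …
h₀=f·g: eliminate ⇒ L₀, order ≤ 1·1.
L = (5 + 2·x) + (-2 + 2·x + 4·x^2)·Dx  (order 1).
h: a_k = -3, -15/2, -117/8, -471/16, -7521/128, -30105/256, -240777/1024, -963207/2048, …
ICs: h(0) = -3.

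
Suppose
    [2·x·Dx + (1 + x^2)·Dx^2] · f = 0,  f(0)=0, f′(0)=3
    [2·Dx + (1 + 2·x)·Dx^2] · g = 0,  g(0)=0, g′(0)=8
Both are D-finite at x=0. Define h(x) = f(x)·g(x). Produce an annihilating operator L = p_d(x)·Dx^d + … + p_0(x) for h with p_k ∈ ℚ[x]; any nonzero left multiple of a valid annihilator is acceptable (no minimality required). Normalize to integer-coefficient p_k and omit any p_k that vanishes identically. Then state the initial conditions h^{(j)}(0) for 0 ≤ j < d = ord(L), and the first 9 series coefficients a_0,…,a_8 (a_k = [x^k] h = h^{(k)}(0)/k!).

f: a_k = 0, 3, 0, -1, 0, 3/5, 0, -3/7, 0, …
g: a_k = 0, 8, -8, 32/3, -16, 128/5, -128/3, 512/7, -128, …
h₀=f·g: eliminate ⇒ L₀, order ≤ 2·2.
L = (24 + 80·x + 88·x^2 + 240·x^3 + 240·x^4 + 208·x^5 + 16·x^7)·Dx + (12 + 80·x + 332·x^2 + 608·x^3 + 880·x^4 + 744·x^5 + 560·x^6 + 24·x^7 + 56·x^8)·Dx^2 + (12 + 52·x + 168·x^2 + 372·x^3 + 516·x^4 + 564·x^5 + 384·x^6 + 276·x^7 + 24·x^8 + 32·x^9)·Dx^3 + (2 + 12·x + 34·x^2 + 64·x^3 + 87·x^4 + 96·x^5 + 84·x^6 + 48·x^7 + 33·x^8 + 4·x^9 + 4·x^10)·Dx^4  (order 4).
h: a_k = 0, 0, 24, -24, 24, -40, 1064/15, -584/5, 984/5, …
ICs: h(0) = 0, h′(0) = 0, h′′(0) = 48, h′′′(0) = -144.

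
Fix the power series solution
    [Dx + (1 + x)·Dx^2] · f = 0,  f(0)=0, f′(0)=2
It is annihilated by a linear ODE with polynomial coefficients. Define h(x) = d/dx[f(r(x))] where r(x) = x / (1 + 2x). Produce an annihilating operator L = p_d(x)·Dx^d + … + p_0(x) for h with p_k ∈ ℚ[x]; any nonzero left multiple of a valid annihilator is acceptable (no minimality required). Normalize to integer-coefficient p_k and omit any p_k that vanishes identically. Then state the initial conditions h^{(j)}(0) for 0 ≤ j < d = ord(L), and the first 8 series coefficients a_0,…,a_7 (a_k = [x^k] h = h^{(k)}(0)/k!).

f: a_k = 0, 2, -1, 2/3, -1/2, 2/5, -1/3, 2/7, …
f∘r: x↦r, Dx↦Dx/r' in L_f ⇒ L₀.
Differentiate: ansatz ord ≤ ord L₀ ⇒ L.
L = (5 + 12·x) + (1 + 5·x + 6·x^2)·Dx  (order 1).
h: a_k = 2, -10, 38, -130, 422, -1330, 4118, -12610, …
ICs: h(0) = 2.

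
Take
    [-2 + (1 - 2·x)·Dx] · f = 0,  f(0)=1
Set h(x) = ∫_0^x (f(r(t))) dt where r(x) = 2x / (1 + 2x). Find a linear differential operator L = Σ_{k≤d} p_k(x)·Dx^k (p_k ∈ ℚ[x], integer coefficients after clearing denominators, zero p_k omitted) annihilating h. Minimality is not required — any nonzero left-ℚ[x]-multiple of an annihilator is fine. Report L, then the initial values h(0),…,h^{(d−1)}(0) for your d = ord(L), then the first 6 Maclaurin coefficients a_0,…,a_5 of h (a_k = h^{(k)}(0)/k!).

f: a_k = 1, 2, 4, 8, 16, 32, …
Change of var in L_f (x↦r) gives L₀.
h=∫₀ˣh₀: take L = L₀·Dx.
L = 4·Dx + (-1 + 4·x^2)·Dx^2  (order 2).
h: a_k = 0, 1, 2, 8/3, 4, 32/5, …
ICs: h(0) = 0, h′(0) = 1.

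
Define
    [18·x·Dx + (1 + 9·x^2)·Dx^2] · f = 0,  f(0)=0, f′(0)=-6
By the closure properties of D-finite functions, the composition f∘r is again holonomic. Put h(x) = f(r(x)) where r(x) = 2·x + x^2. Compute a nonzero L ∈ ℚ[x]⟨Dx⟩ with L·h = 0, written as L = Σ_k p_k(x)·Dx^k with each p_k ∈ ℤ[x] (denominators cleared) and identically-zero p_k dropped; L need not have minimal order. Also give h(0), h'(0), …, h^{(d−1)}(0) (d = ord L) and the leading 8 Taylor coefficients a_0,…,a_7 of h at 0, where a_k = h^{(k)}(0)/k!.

L = (-1 + 72·x + 144·x^2 + 108·x^3 + 27·x^4)·Dx + (1 + x + 36·x^2 + 72·x^3 + 45·x^4 + 9·x^5)·Dx^2  (order 2).
h: a_k = 0, -12, -6, 144, 216, -15012/5, -7758, 505440/7, …
ICs: h(0) = 0, h′(0) = -12.

f: a_k = 0, -6, 0, 18, 0, -486/5, 0, 4374/7, …
h₀=f(r): pull back L_f along r ⇒ L₀.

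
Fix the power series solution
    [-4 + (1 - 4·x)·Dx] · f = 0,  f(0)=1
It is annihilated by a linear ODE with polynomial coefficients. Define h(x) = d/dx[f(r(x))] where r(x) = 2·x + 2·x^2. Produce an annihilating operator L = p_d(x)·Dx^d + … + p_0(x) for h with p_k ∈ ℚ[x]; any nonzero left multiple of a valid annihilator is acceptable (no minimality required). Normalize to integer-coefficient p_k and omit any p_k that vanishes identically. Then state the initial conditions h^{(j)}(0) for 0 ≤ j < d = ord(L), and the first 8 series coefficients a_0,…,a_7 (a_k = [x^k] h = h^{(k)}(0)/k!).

L = (18 + 48·x + 48·x^2) + (-1 + 6·x + 24·x^2 + 16·x^3)·Dx  (order 1).
h: a_k = 8, 144, 1920, 22784, 253440, 2706432, 28098560, 285769728, …
ICs: h(0) = 8.

f: a_k = 1, 4, 16, 64, 256, 1024, 4096, 16384, …
Substitute x→r, Dx→(1/r')Dx; clear ⇒ L₀.
h₀' ⇒ L via d/dx closure of L₀.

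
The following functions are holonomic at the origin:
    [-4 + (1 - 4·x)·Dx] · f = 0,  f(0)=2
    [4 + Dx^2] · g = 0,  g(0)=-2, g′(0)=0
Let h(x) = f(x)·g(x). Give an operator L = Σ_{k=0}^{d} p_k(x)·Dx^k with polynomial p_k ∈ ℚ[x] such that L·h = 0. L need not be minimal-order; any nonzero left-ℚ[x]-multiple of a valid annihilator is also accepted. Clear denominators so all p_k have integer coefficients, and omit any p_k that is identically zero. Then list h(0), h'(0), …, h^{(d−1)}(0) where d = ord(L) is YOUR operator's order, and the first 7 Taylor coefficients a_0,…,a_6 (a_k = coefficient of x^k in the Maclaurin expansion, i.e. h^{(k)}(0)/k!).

L = (-4 + 16·x) + 8·Dx + (-1 + 4·x)·Dx^2  (order 2).
h: a_k = -4, -16, -56, -224, -2696/3, -10784/3, -647024/45, …
ICs: h(0) = -4, h′(0) = -16.

f: a_k = 2, 8, 32, 128, 512, 2048, 8192, …
g: a_k = -2, 0, 4, 0, -4/3, 0, 8/45, …
f·g: L₀ = L_f ⊗_s L_g, ord ≤ 1·2.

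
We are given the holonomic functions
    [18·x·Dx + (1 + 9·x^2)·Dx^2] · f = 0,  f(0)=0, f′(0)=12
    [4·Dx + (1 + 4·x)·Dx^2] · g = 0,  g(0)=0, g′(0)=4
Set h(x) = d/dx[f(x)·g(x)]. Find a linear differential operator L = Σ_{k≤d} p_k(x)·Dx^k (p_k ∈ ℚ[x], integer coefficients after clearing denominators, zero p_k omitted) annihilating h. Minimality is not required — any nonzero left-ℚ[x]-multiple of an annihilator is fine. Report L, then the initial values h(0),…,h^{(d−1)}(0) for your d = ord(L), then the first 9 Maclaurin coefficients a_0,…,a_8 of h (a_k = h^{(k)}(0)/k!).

L = (2448 + 17280·x + 76464·x^2 + 518400·x^3 + 1399680·x^4 + 2426112·x^5 + 1679616·x^7) + (452 + 10800·x + 98028·x^2 + 491184·x^3 + 1840320·x^4 + 4339008·x^5 + 6531840·x^6 + 1259712·x^7 + 5878656·x^8)·Dx + (136 + 1912·x + 18576·x^2 + 103608·x^3 + 389448·x^4 + 1100304·x^5 + 2239488·x^6 + 3277584·x^7 + 1259712·x^8 + 3359232·x^9)·Dx^2 + (13 + 176·x + 1234·x^2 + 6048·x^3 + 22833·x^4 + 68688·x^5 + 154224·x^6 + 279936·x^7 + 399492·x^8 + 209952·x^9 + 419904·x^10)·Dx^3  (order 3).
h: a_k = 0, 96, -288, 448, -2400, 74016/5, -260512/5, 794496/5, -23994144/35, …
ICs: h(0) = 0, h′(0) = 96, h′′(0) = -576.

f: a_k = 0, 12, 0, -36, 0, 972/5, 0, -8748/7, 0, …
g: a_k = 0, 4, -8, 64/3, -64, 1024/5, -2048/3, 16384/7, -8192, …
f·g: L₀ = L_f ⊗_s L_g, ord ≤ 2·2.
Differentiate: ansatz ord ≤ ord L₀ ⇒ L.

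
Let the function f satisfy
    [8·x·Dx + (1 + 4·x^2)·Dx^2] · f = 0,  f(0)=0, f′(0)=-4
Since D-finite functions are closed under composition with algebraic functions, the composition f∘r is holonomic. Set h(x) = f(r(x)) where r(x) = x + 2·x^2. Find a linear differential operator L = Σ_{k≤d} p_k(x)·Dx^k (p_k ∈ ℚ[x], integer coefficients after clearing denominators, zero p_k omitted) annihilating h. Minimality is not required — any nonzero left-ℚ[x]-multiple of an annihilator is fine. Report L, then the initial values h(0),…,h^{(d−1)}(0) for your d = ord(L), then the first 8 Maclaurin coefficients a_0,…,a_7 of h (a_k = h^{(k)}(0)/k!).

L = (-4 + 8·x + 64·x^2 + 192·x^3 + 192·x^4)·Dx + (1 + 4·x + 4·x^2 + 32·x^3 + 80·x^4 + 64·x^5)·Dx^2  (order 2).
h: a_k = 0, -4, -8, 16/3, 32, 256/5, -256/3, -3328/7, …
ICs: h(0) = 0, h′(0) = -4.

f: a_k = 0, -4, 0, 16/3, 0, -64/5, 0, 256/7, …
f∘r: x↦r, Dx↦Dx/r' in L_f ⇒ L₀.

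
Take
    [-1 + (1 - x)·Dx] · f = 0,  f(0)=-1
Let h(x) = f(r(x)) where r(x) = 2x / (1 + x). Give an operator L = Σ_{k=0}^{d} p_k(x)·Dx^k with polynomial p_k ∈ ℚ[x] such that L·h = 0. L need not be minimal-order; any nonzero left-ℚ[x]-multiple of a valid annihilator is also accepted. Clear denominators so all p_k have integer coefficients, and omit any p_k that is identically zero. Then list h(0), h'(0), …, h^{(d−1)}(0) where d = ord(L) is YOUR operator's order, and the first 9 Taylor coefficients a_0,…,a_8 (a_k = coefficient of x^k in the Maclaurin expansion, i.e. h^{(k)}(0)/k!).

f: a_k = -1, -1, -1, -1, -1, -1, -1, -1, -1, …
Change of var in L_f (x↦r) gives L₀.
L = 2 + (-1 + x^2)·Dx  (order 1).
h: a_k = -1, -2, -2, -2, -2, -2, -2, -2, -2, …
ICs: h(0) = -1.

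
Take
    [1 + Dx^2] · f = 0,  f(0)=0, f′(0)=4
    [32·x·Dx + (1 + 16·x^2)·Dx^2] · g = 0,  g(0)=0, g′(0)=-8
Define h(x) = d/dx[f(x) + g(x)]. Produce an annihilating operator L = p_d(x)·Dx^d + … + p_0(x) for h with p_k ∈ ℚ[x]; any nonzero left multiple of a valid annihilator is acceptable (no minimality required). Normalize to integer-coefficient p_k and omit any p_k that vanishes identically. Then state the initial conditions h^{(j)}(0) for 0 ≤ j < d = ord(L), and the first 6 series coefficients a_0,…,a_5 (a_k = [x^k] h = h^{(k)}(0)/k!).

f: a_k = 0, 4, 0, -2/3, 0, 1/30, …
g: a_k = 0, -8, 0, 128/3, 0, -2048/5, …
Weyl lclm of L_f,L_g ⇒ L₀ (ord ≤ 4).
Differentiate: ansatz ord ≤ ord L₀ ⇒ L.
L = (-6112·x + 99328·x^3 + 8192·x^5) + (-31 + 1072·x^2 + 25344·x^4 + 4096·x^6)·Dx + (-6112·x + 99328·x^3 + 8192·x^5)·Dx^2 + (-31 + 1072·x^2 + 25344·x^4 + 4096·x^6)·Dx^3  (order 3).
h: a_k = -4, 0, 126, 0, -12287/6, 0, …
ICs: h(0) = -4, h′(0) = 0, h′′(0) = 252.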